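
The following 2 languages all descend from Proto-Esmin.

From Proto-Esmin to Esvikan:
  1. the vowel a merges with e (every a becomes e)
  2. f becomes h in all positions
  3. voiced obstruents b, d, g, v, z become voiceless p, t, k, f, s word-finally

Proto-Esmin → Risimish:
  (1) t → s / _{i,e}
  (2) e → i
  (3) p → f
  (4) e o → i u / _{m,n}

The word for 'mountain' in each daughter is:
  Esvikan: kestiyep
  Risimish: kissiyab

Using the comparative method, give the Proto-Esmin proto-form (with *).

Position 8: Esvikan has p, Risimish has b. Risimish preserves b here (none of its changes turn any other segment into b), so the proto-segment is *b.
Position 7: Esvikan has e, Risimish has a. Risimish preserves a here (none of its changes turn any other segment into a), so the proto-segment is *a.
Position 2: Esvikan has e, Risimish has i. Taking the neighbouring segments as reconstructed: Esvikan e could go back to *a or *e; Risimish i could go back to *e or *i — the one source consistent with every daughter is *e.
This points to *kestiyab. Verify forward in each daughter:
Esvikan: *kestiyab
  kestiyab → kestiyeb   [vowel merger]
  kestiyeb (rule 2 does not apply)
  kestiyeb → kestiyep   [final devoicing]
  giving Esvikan kestiyep.
Risimish: *kestiyab > kessiyab > kissiyab  (by palatalisation, vowel merger)
Only *kestiyab yields all of Esvikan kestiyep, Risimish kissiyab.

*kestiyab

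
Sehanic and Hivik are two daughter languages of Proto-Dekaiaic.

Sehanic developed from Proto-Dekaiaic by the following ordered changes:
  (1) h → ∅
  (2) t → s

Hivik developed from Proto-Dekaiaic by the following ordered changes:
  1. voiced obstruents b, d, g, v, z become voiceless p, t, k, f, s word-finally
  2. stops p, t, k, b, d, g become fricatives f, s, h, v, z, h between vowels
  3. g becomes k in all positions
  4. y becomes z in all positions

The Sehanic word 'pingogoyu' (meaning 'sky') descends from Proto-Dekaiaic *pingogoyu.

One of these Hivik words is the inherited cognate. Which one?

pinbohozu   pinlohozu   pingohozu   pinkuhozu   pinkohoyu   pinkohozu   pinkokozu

Hivik: start from *pingogoyu.
  rule 1: no change — pingogoyu
  rule 2 (intervocalic lenition): pingogoyu → pingohoyu
  rule 3 (unconditioned shift): pingohoyu → pinkohoyu
  rule 4 (unconditioned shift): pinkohoyu → pinkohozu
  ⇒ Hivik pinkohozu

pinkohozu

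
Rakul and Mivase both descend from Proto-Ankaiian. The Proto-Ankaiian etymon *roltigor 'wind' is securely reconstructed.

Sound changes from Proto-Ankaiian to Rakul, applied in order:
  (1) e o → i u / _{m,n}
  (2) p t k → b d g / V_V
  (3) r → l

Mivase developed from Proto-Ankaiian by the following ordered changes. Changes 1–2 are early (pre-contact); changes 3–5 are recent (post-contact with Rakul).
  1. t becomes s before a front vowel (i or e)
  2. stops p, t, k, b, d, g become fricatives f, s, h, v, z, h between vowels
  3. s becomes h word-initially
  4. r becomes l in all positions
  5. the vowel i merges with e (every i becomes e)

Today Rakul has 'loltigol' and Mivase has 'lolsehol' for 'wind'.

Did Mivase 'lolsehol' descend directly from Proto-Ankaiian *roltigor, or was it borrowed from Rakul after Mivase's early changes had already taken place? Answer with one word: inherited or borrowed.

inherited

If inherited, *roltigor would pass through all of Mivase's changes:
Mivase: *roltigor > rolsigor > rolsihor > lolsihol > lolsehol  (by palatalisation, intervocalic lenition, unconditioned shift, vowel merger)
If borrowed from Rakul 'loltigol' after the early changes, it would undergo only the recent ones:
  rule 3 (debuccalisation): no change (loltigol)
  rule 4 (unconditioned shift): no change (loltigol)
  rule 5 (vowel merger): loltigol → loltegol
  ⇒ as a loan: loltegol
Mivase 'lolsehol' matches the inherited outcome exactly, so it is an inherited cognate, not a loan.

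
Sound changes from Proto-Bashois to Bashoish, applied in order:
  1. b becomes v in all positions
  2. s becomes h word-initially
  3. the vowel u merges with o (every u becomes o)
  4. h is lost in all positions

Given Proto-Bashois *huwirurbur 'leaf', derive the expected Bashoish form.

Bashoish: start from *huwirurbur.
  rule 1 (unconditioned shift): huwirurbur → huwirurvur
  rule 2: no change — huwirurvur
  rule 3 (vowel merger): huwirurvur → howirorvor
  rule 4 (h-loss): howirorvor → owirorvor
  ⇒ Bashoish owirorvor

owirorvor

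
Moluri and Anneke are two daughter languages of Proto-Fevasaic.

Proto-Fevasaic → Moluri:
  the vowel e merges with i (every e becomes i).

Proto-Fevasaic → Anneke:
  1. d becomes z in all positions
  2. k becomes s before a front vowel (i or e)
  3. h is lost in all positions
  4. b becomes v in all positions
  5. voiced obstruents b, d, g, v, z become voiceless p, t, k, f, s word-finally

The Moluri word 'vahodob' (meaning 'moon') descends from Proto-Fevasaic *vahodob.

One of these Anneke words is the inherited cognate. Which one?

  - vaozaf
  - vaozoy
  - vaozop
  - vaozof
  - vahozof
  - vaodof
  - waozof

Anneke: *vahodob
  vahodob → vahozob   [unconditioned shift]
  vahozob (rule 2 does not apply)
  vahozob → vaozob   [h-loss]
  vaozob → vaozov   [unconditioned shift]
  vaozov → vaozof   [final devoicing]
  giving Anneke vaozof.
Among the options, 'vaozof' alone shows every Anneke change applied in order.

vaozof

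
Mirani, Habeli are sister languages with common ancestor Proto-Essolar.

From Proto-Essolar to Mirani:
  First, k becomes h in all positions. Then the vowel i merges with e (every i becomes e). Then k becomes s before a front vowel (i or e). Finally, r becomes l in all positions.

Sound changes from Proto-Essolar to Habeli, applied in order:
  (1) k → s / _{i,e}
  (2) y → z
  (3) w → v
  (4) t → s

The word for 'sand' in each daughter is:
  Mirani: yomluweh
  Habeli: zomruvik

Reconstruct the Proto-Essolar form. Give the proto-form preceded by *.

Position 6: Mirani has w, Habeli has v. Mirani preserves w here (none of its changes turn any other segment into w), so the proto-segment is *w.
Position 8: Mirani has h, Habeli has k. Habeli preserves k here (none of its changes turn any other segment into k), so the proto-segment is *k.
This points to *yomruwik. Verify forward in each daughter:
Mirani: *yomruwik > yomruwih > yomruweh > yomluweh  (by unconditioned shift, vowel merger, unconditioned shift)
Habeli: *yomruwik > zomruwik > zomruvik  (by unconditioned shift, unconditioned shift)
Only *yomruwik yields all of Mirani yomluweh, Habeli zomruvik.

*yomruwik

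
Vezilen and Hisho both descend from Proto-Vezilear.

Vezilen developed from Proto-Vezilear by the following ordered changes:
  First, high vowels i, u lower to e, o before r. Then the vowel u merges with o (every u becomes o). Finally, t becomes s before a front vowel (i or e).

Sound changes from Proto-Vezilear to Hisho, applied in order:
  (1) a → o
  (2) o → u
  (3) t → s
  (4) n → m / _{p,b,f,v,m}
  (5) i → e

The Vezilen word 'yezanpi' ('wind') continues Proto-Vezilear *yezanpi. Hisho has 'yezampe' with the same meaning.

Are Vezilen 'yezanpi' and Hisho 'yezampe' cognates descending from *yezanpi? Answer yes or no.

no

Derive the expected Hisho reflex of *yezanpi:
Hisho: *yezanpi
  yezanpi → yezonpi   [vowel merger]
  yezonpi → yezunpi   [vowel merger]
  yezunpi (rule 3 does not apply)
  yezunpi → yezumpi   [nasal place assimilation]
  yezumpi → yezumpe   [vowel merger]
  giving Hisho yezumpe.
The regular Hisho reflex would be 'yezumpe', but the attested form is 'yezampe'. The correspondence is irregular, so they are not cognates (the Hisho form has a different source).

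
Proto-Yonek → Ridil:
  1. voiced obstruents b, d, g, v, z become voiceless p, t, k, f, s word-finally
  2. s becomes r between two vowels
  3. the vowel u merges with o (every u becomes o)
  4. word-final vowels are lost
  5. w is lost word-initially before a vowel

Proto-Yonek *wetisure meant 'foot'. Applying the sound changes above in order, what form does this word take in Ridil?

Ridil: *wetisure > wetirure > wetirore > wetiror > etiror  (by rhotacism, vowel merger, apocope, glide loss)

etiror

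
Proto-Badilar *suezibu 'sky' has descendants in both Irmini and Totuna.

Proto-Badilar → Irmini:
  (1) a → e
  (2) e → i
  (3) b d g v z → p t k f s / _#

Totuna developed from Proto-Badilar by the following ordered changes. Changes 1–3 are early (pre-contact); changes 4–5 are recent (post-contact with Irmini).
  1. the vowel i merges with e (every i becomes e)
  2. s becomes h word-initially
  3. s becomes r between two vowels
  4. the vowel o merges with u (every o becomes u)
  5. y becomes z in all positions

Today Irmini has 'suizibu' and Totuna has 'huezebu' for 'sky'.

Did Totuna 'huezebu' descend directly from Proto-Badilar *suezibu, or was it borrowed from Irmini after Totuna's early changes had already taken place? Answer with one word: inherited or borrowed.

inherited

If inherited, *suezibu would pass through all of Totuna's changes:
Totuna: start from *suezibu.
  rule 1 (vowel merger): suezibu → suezebu
  rule 2 (debuccalisation): suezebu → huezebu
  rule 3: no change — huezebu
  rule 4: no change — huezebu
  rule 5: no change — huezebu
  ⇒ Totuna huezebu
If borrowed from Irmini 'suizibu' after the early changes, it would undergo only the recent ones:
  rule 4 (vowel merger): no change (suizibu)
  rule 5 (unconditioned shift): no change (suizibu)
  ⇒ as a loan: suizibu
Totuna 'huezebu' matches the inherited outcome exactly, so it is an inherited cognate, not a loan.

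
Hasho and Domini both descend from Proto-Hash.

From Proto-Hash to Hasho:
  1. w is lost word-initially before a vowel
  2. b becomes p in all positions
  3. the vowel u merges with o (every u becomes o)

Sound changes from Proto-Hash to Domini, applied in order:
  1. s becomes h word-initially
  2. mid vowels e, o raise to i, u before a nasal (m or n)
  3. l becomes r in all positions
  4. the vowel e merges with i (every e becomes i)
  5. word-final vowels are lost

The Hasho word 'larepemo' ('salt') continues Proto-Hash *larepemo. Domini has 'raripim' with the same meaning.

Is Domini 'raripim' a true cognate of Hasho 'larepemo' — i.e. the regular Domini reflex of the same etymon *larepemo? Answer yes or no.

Derive the expected Domini reflex of *larepemo:
Domini: *larepemo
  larepemo (rule 1 does not apply)
  larepemo → larepimo   [pre-nasal raising]
  larepimo → rarepimo   [unconditioned shift]
  rarepimo → raripimo   [vowel merger]
  raripimo → raripim   [apocope]
  giving Domini raripim.
Domini 'raripim' matches the regular reflex exactly, so the pair is cognate.

yes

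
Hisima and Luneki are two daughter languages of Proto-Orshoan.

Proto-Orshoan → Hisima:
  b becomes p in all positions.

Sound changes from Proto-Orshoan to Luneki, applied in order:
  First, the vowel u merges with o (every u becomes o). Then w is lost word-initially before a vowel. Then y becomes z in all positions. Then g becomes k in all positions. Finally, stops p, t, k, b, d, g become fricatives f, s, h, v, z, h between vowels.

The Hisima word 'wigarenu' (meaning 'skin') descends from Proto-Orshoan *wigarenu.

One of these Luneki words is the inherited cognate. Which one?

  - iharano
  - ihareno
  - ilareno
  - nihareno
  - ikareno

Luneki: *wigarenu > wigareno > igareno > ikareno > ihareno  (by vowel merger, glide loss, unconditioned shift, intervocalic lenition)
Among the options, 'ihareno' alone shows every Luneki change applied in order.

ihareno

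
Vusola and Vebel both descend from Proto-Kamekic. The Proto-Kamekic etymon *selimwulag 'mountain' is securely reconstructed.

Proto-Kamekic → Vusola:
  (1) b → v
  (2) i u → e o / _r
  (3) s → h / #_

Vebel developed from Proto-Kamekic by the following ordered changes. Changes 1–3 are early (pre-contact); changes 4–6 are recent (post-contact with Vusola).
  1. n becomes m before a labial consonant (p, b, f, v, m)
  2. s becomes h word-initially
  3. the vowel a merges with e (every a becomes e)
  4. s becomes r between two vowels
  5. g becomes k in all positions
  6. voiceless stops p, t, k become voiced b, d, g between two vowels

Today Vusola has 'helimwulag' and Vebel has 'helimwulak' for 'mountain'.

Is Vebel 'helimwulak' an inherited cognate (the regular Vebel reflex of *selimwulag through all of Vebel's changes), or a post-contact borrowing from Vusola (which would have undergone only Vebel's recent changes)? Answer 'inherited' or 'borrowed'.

If inherited, *selimwulag would pass through all of Vebel's changes:
Vebel: start from *selimwulag.
  rule 1: no change — selimwulag
  rule 2 (debuccalisation): selimwulag → helimwulag
  rule 3 (vowel merger): helimwulag → helimwuleg
  rule 4: no change — helimwuleg
  rule 5 (unconditioned shift): helimwuleg → helimwulek
  rule 6: no change — helimwulek
  ⇒ Vebel helimwulek
If borrowed from Vusola 'helimwulag' after the early changes, it would undergo only the recent ones:
  rule 4 (rhotacism): no change (helimwulag)
  rule 5 (unconditioned shift): helimwulag → helimwulak
  rule 6 (intervocalic voicing): no change (helimwulak)
  ⇒ as a loan: helimwulak
Vebel 'helimwulak' matches the loan outcome 'helimwulak', not the inherited 'helimwulek' — it skipped the early Vebel changes, so it was borrowed from Vusola.

borrowed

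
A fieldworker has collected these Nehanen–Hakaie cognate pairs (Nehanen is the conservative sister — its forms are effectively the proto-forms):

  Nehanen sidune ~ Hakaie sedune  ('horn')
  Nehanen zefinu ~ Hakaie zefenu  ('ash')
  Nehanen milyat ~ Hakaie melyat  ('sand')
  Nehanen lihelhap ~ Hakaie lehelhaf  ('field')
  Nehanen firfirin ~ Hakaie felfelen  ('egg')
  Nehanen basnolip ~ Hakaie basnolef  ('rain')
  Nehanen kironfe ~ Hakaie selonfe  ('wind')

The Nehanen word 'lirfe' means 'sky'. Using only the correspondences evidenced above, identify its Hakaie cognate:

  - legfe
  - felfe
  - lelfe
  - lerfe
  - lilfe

firfirin ~ felfelen, kironfe ~ selonfe — Nehanen i corresponds to Hakaie e after a consonant, before r.
firfirin ~ felfelen — Nehanen r corresponds to Hakaie l after a vowel, before a labial obstruent.
Applying these to Nehanen 'lirfe':
  lirfe → lerfe   (i→e after a consonant, before r)
  lerfe → lelfe   (r→l after a vowel, before a labial obstruent)
So the Hakaie cognate is 'lelfe'.

lelfe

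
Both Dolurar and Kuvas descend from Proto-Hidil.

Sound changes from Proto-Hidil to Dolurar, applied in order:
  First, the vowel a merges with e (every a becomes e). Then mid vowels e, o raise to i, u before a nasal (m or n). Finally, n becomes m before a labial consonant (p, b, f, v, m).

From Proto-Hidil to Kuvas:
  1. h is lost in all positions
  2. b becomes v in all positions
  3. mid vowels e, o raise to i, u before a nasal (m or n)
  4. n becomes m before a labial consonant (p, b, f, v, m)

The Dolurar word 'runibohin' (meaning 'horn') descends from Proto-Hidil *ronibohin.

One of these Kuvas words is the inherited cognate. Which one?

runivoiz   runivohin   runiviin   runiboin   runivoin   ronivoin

runivoin

Kuvas: *ronibohin > roniboin > ronivoin > runivoin  (by h-loss, unconditioned shift, pre-nasal raising)
Among the options, 'runivoin' alone shows every Kuvas change applied in order.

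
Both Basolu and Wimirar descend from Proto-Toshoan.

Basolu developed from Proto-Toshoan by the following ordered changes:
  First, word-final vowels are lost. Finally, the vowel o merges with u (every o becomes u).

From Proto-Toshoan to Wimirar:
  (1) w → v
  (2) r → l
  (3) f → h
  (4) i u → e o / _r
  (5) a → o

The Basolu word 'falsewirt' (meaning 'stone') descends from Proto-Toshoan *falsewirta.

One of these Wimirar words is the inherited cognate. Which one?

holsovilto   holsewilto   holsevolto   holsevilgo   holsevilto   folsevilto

Wimirar: start from *falsewirta.
  rule 1 (unconditioned shift): falsewirta → falsevirta
  rule 2 (unconditioned shift): falsevirta → falsevilta
  rule 3 (unconditioned shift): falsevilta → halsevilta
  rule 4: no change — halsevilta
  rule 5 (vowel merger): halsevilta → holsevilto
  ⇒ Wimirar holsevilto
Among the options, 'holsevilto' alone shows every Wimirar change applied in order.

holsevilto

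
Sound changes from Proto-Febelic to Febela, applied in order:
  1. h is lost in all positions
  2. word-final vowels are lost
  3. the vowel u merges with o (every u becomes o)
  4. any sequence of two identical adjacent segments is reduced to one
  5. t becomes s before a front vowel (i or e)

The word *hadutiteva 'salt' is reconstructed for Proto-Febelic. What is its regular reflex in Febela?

Febela: *hadutiteva > adutiteva > adutitev > adotitev > adosisev  (by h-loss, apocope, vowel merger, palatalisation)

adosisev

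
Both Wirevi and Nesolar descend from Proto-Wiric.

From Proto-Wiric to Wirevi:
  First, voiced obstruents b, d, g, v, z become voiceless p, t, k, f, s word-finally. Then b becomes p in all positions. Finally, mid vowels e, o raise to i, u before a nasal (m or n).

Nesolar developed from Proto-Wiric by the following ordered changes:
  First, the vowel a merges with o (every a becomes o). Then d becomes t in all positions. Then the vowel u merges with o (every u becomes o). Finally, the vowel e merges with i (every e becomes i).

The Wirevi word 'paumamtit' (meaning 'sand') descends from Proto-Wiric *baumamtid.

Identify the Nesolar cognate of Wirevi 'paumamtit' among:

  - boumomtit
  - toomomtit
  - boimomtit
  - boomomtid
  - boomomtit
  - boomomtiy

boomomtit

Nesolar: start from *baumamtid.
  rule 1 (vowel merger): baumamtid → boumomtid
  rule 2 (unconditioned shift): boumomtid → boumomtit
  rule 3 (vowel merger): boumomtit → boomomtit
  rule 4: no change — boomomtit
  ⇒ Nesolar boomomtit
The other candidates each miss or misapply at least one Nesolar change.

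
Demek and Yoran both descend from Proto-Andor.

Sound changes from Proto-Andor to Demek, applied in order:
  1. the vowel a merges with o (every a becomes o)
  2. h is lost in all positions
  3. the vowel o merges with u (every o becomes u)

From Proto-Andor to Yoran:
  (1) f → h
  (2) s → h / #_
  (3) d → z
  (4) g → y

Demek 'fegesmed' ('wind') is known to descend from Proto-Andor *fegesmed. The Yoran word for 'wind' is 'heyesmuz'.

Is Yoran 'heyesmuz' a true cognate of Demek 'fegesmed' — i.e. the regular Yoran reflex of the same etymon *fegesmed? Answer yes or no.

no

Derive the expected Yoran reflex of *fegesmed:
Yoran: *fegesmed
  fegesmed → hegesmed   [unconditioned shift]
  hegesmed (rule 2 does not apply)
  hegesmed → hegesmez   [unconditioned shift]
  hegesmez → heyesmez   [unconditioned shift]
  giving Yoran heyesmez.
The regular Yoran reflex would be 'heyesmez', but the attested form is 'heyesmuz'. The correspondence is irregular, so they are not cognates (the Yoran form has a different source).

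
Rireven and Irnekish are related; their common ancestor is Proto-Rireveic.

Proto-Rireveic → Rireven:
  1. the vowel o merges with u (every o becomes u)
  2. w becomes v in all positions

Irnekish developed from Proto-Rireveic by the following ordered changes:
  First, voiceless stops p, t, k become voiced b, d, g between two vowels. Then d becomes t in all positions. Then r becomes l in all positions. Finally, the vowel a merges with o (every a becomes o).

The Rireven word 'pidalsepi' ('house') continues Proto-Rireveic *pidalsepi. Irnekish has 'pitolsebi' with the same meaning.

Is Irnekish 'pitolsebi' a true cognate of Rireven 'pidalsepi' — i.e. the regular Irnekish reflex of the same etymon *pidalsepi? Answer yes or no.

yes

Derive the expected Irnekish reflex of *pidalsepi:
Irnekish: start from *pidalsepi.
  rule 1 (intervocalic voicing): pidalsepi → pidalsebi
  rule 2 (unconditioned shift): pidalsebi → pitalsebi
  rule 3: no change — pitalsebi
  rule 4 (vowel merger): pitalsebi → pitolsebi
  ⇒ Irnekish pitolsebi
Irnekish 'pitolsebi' matches the regular reflex exactly, so the pair is cognate.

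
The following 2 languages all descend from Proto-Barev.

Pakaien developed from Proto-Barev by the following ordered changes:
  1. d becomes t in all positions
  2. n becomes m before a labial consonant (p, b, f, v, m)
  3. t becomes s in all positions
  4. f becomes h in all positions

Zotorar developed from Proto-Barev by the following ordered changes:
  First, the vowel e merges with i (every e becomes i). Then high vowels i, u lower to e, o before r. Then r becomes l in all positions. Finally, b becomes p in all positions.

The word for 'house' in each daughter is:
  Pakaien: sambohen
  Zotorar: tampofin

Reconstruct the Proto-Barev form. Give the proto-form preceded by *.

Position 6: Pakaien has h, Zotorar has f. Zotorar preserves f here (none of its changes turn any other segment into f), so the proto-segment is *f.
Position 1: Pakaien has s, Zotorar has t. Zotorar preserves t here (none of its changes turn any other segment into t), so the proto-segment is *t.
Verify the candidate proto-form against each daughter:
Pakaien: start from *tambofen.
  rule 1: no change — tambofen
  rule 2: no change — tambofen
  rule 3 (unconditioned shift): tambofen → sambofen
  rule 4 (unconditioned shift): sambofen → sambohen
  ⇒ Pakaien sambohen
Zotorar: *tambofen
  tambofen → tambofin   [vowel merger]
  tambofin (rule 2 does not apply)
  tambofin (rule 3 does not apply)
  tambofin → tampofin   [unconditioned shift]
  giving Zotorar tampofin.
*tambofen is the unique common source.

*tambofen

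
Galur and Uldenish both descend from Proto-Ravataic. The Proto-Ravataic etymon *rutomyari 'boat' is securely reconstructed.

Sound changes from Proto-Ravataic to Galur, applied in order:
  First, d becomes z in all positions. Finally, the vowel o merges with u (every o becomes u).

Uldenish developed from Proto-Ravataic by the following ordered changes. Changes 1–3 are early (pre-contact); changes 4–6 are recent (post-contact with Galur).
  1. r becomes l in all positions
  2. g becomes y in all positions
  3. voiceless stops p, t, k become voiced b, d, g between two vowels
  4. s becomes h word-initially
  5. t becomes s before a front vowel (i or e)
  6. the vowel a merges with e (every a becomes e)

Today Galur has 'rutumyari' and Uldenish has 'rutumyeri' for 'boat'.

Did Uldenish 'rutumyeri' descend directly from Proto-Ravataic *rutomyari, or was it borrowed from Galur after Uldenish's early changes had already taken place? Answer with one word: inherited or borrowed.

If inherited, *rutomyari would pass through all of Uldenish's changes:
Uldenish: *rutomyari > lutomyali > ludomyali > ludomyeli  (by unconditioned shift, intervocalic voicing, vowel merger)
If borrowed from Galur 'rutumyari' after the early changes, it would undergo only the recent ones:
  rule 4 (debuccalisation): no change (rutumyari)
  rule 5 (palatalisation): no change (rutumyari)
  rule 6 (vowel merger): rutumyari → rutumyeri
  ⇒ as a loan: rutumyeri
Uldenish 'rutumyeri' matches the loan outcome 'rutumyeri', not the inherited 'ludomyeli' — it skipped the early Uldenish changes, so it was borrowed from Galur.

borrowed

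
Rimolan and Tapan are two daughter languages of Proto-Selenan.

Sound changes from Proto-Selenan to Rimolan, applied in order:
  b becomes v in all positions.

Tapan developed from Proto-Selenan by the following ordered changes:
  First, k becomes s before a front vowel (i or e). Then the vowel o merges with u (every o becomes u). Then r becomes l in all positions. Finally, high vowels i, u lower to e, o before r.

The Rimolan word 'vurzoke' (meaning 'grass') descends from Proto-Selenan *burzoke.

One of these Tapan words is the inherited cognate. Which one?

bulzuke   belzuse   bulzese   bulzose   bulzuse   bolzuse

Tapan: *burzoke > burzose > burzuse > bulzuse  (by palatalisation, vowel merger, unconditioned shift)
The other candidates each miss or misapply at least one Tapan change.

bulzuse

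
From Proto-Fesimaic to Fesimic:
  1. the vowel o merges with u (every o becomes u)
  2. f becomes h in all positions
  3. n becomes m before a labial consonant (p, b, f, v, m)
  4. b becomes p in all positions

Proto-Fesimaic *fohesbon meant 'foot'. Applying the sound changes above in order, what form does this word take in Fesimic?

huhespun

Fesimic: start from *fohesbon.
  rule 1 (vowel merger): fohesbon → fuhesbun
  rule 2 (unconditioned shift): fuhesbun → huhesbun
  rule 3: no change — huhesbun
  rule 4 (unconditioned shift): huhesbun → huhespun
  ⇒ Fesimic huhespun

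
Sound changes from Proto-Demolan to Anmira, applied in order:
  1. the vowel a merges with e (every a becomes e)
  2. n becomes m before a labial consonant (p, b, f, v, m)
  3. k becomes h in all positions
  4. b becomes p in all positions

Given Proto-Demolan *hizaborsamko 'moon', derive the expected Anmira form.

Anmira: *hizaborsamko
  hizaborsamko → hizeborsemko   [vowel merger]
  hizeborsemko (rule 2 does not apply)
  hizeborsemko → hizeborsemho   [unconditioned shift]
  hizeborsemho → hizeporsemho   [unconditioned shift]
  giving Anmira hizeporsemho.

hizeporsemho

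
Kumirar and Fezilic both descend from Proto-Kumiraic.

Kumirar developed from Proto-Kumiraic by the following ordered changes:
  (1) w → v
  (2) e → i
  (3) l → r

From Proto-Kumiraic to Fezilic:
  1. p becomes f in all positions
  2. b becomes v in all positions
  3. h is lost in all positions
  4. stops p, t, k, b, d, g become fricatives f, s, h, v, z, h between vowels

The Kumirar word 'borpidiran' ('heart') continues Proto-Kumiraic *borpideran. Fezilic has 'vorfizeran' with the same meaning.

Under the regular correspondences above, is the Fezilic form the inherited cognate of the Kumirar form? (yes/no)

Derive the expected Fezilic reflex of *borpideran:
Fezilic: *borpideran > borfideran > vorfideran > vorfizeran  (by unconditioned shift, unconditioned shift, intervocalic lenition)
Fezilic 'vorfizeran' matches the regular reflex exactly, so the pair is cognate.

yes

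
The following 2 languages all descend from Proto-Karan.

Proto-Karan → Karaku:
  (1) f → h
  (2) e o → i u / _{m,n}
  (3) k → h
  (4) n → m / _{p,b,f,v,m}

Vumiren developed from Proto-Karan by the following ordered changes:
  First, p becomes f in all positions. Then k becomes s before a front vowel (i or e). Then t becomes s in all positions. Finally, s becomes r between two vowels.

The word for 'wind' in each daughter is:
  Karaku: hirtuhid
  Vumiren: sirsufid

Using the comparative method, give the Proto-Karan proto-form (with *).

Position 6: Karaku has h, Vumiren has f. Taking the neighbouring segments as reconstructed: Karaku h could go back to *k or *f or *h; Vumiren f could go back to *p or *f — the one source consistent with every daughter is *f.
Position 1: Karaku has h, Vumiren has s. Taking the neighbouring segments as reconstructed: Karaku h could go back to *k or *f or *h; Vumiren s could go back to *t or *k or *s — the one source consistent with every daughter is *k.
Position 4: Karaku has t, Vumiren has s. Karaku preserves t here (none of its changes turn any other segment into t), so the proto-segment is *t.
This points to *kirtufid. Verify forward in each daughter:
Karaku: *kirtufid
  kirtufid → kirtuhid   [unconditioned shift]
  kirtuhid (rule 2 does not apply)
  kirtuhid → hirtuhid   [unconditioned shift]
  hirtuhid (rule 4 does not apply)
  giving Karaku hirtuhid.
Vumiren: start from *kirtufid.
  rule 1: no change — kirtufid
  rule 2 (palatalisation): kirtufid → sirtufid
  rule 3 (unconditioned shift): sirtufid → sirsufid
  rule 4: no change — sirsufid
  ⇒ Vumiren sirsufid
No other proto-form is consistent with every reflex, so the reconstruction is *kirtufid.

*kirtufid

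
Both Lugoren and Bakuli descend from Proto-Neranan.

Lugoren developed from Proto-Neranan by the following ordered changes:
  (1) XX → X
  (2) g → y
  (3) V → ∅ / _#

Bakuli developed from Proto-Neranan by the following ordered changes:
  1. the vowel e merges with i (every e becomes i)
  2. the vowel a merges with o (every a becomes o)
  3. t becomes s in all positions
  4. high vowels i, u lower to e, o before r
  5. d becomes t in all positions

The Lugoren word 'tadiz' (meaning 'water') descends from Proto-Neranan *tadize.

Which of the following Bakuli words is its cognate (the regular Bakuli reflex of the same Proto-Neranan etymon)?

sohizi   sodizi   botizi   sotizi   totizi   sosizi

Bakuli: *tadize
  tadize → tadizi   [vowel merger]
  tadizi → todizi   [vowel merger]
  todizi → sodizi   [unconditioned shift]
  sodizi (rule 4 does not apply)
  sodizi → sotizi   [unconditioned shift]
  giving Bakuli sotizi.

sotizi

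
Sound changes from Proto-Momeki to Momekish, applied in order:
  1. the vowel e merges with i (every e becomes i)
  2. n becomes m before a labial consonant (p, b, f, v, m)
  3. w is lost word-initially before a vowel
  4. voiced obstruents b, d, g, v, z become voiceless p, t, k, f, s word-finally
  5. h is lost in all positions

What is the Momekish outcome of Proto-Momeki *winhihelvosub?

iniilvosup

Momekish: *winhihelvosub > winhihilvosub > inhihilvosub > inhihilvosup > iniilvosup  (by vowel merger, glide loss, final devoicing, h-loss)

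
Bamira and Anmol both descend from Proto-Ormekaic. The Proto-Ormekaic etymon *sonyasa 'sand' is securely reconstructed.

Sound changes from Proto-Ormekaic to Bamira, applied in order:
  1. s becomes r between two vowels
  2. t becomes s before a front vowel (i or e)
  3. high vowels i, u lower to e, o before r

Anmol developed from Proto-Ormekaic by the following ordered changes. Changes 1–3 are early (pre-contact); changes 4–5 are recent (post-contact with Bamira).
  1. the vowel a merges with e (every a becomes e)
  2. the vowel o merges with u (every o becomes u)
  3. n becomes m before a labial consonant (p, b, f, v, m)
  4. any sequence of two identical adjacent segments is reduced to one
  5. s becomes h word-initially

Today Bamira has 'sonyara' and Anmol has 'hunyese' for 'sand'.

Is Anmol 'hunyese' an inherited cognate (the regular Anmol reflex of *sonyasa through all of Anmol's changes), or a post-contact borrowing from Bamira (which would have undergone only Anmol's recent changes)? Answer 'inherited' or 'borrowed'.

If inherited, *sonyasa would pass through all of Anmol's changes:
Anmol: start from *sonyasa.
  rule 1 (vowel merger): sonyasa → sonyese
  rule 2 (vowel merger): sonyese → sunyese
  rule 3: no change — sunyese
  rule 4: no change — sunyese
  rule 5 (debuccalisation): sunyese → hunyese
  ⇒ Anmol hunyese
If borrowed from Bamira 'sonyara' after the early changes, it would undergo only the recent ones:
  rule 4 (degemination): no change (sonyara)
  rule 5 (debuccalisation): sonyara → honyara
  ⇒ as a loan: honyara
Anmol 'hunyese' matches the inherited outcome exactly, so it is an inherited cognate, not a loan.

inherited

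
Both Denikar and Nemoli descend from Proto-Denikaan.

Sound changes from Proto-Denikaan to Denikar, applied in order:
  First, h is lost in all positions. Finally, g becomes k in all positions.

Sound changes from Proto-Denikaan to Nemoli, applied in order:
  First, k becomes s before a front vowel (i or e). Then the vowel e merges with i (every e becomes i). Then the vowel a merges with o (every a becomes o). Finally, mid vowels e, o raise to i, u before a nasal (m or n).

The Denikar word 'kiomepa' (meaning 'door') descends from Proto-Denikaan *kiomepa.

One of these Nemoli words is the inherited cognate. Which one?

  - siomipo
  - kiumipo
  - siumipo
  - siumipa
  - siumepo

siumipo

Nemoli: *kiomepa
  kiomepa → siomepa   [palatalisation]
  siomepa → siomipa   [vowel merger]
  siomipa → siomipo   [vowel merger]
  siomipo → siumipo   [pre-nasal raising]
  giving Nemoli siumipo.
Only 'siumipo' matches the regular Nemoli development of *kiomepa.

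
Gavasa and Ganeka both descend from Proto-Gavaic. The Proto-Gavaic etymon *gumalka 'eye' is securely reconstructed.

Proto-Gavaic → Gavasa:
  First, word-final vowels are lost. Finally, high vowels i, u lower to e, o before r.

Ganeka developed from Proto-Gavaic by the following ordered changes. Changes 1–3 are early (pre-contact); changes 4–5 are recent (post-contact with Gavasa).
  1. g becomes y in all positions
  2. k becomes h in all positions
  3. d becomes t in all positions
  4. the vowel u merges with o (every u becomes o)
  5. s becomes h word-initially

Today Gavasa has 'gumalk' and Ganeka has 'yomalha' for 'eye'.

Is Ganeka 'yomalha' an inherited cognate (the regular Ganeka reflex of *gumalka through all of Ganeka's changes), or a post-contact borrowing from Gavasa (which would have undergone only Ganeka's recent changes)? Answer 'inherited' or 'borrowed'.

inherited

If inherited, *gumalka would pass through all of Ganeka's changes:
Ganeka: *gumalka > yumalka > yumalha > yomalha  (by unconditioned shift, unconditioned shift, vowel merger)
If borrowed from Gavasa 'gumalk' after the early changes, it would undergo only the recent ones:
  rule 4 (vowel merger): gumalk → gomalk
  rule 5 (debuccalisation): no change (gomalk)
  ⇒ as a loan: gomalk
Ganeka 'yomalha' matches the inherited outcome exactly, so it is an inherited cognate, not a loan.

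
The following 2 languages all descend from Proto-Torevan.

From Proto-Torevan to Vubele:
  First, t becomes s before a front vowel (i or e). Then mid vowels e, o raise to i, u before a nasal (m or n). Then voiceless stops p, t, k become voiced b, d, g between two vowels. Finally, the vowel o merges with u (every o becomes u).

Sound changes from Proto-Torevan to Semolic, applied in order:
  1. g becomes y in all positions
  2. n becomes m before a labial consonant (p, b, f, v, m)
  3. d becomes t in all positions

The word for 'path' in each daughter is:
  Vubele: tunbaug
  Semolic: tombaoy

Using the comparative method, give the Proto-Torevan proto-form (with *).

*tonbaog

Position 7: Vubele has g, Semolic has y. Taking the neighbouring segments as reconstructed: Vubele g can only go back to *g; Semolic y could go back to *g or *y — the one source consistent with every daughter is *g.
Position 3: Vubele has n, Semolic has m. Vubele preserves n here (none of its changes turn any other segment into n), so the proto-segment is *n.
Position 2: Vubele has u, Semolic has o. Semolic preserves o here (none of its changes turn any other segment into o), so the proto-segment is *o.
Continuing position by position gives *tonbaog; check it forward:
Vubele: *tonbaog
  tonbaog (rule 1 does not apply)
  tonbaog → tunbaog   [pre-nasal raising]
  tunbaog (rule 3 does not apply)
  tunbaog → tunbaug   [vowel merger]
  giving Vubele tunbaug.
Semolic: *tonbaog
  tonbaog → tonbaoy   [unconditioned shift]
  tonbaoy → tombaoy   [nasal place assimilation]
  tombaoy (rule 3 does not apply)
  giving Semolic tombaoy.
Only *tonbaog yields all of Vubele tunbaug, Semolic tombaoy.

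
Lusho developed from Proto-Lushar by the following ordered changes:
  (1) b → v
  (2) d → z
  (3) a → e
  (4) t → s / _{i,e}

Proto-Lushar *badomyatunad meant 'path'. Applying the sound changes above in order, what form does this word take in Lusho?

vezomyetunez

Lusho: start from *badomyatunad.
  rule 1 (unconditioned shift): badomyatunad → vadomyatunad
  rule 2 (unconditioned shift): vadomyatunad → vazomyatunaz
  rule 3 (vowel merger): vazomyatunaz → vezomyetunez
  rule 4: no change — vezomyetunez
  ⇒ Lusho vezomyetunez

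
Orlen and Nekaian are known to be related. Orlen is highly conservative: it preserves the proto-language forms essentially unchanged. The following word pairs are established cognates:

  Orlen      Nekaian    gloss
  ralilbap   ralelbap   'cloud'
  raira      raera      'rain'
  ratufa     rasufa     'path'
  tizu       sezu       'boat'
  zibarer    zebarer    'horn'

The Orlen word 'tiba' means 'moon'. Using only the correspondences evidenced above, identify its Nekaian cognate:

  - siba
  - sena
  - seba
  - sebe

seba

tizu ~ sezu — Orlen t corresponds to Nekaian s word-initially before a front vowel.
zibarer ~ zebarer — Orlen i corresponds to Nekaian e after a consonant, before a labial obstruent.
Applying these to Orlen 'tiba':
  tiba → siba   (t→s word-initially before a front vowel)
  siba → seba   (i→e after a consonant, before a labial obstruent)
So the Nekaian cognate is 'seba'.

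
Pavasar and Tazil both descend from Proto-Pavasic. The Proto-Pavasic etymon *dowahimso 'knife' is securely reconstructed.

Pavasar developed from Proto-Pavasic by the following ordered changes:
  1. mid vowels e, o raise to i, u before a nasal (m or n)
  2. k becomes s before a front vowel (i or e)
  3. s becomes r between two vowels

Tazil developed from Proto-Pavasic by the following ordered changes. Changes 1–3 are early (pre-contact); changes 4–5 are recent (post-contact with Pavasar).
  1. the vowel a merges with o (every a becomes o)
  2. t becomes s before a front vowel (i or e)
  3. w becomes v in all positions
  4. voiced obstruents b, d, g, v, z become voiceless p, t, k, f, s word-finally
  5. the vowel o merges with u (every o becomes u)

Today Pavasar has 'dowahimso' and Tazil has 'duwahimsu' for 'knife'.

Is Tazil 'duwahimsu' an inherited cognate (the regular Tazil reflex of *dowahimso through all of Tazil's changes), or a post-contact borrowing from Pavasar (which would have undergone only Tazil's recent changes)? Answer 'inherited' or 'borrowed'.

If inherited, *dowahimso would pass through all of Tazil's changes:
Tazil: *dowahimso
  dowahimso → dowohimso   [vowel merger]
  dowohimso (rule 2 does not apply)
  dowohimso → dovohimso   [unconditioned shift]
  dovohimso (rule 4 does not apply)
  dovohimso → duvuhimsu   [vowel merger]
  giving Tazil duvuhimsu.
If borrowed from Pavasar 'dowahimso' after the early changes, it would undergo only the recent ones:
  rule 4 (final devoicing): no change (dowahimso)
  rule 5 (vowel merger): dowahimso → duwahimsu
  ⇒ as a loan: duwahimsu
Tazil 'duwahimsu' matches the loan outcome 'duwahimsu', not the inherited 'duvuhimsu' — it skipped the early Tazil changes, so it was borrowed from Pavasar.

borrowed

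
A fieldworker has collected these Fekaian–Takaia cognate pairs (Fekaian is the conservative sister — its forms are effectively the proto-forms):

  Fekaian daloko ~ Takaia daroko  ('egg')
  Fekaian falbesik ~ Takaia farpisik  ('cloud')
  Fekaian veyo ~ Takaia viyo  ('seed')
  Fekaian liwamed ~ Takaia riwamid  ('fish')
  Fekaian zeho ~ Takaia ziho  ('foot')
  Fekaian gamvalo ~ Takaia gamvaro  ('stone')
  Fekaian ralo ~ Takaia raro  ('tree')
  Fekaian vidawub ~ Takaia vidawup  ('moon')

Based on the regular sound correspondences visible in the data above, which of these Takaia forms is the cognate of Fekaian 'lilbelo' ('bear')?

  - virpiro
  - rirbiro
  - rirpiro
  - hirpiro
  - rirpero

liwamed ~ riwamid — Fekaian l corresponds to Takaia r word-initially before a front vowel.
falbesik ~ farpisik — Fekaian l corresponds to Takaia r after a vowel, before a labial obstruent.
falbesik ~ farpisik — Fekaian b corresponds to Takaia p after a consonant, before a front vowel.
falbesik ~ farpisik, veyo ~ viyo — Fekaian e corresponds to Takaia i after a consonant, before a consonant other than r, m, n, p, b, f, v.
daloko ~ daroko, gamvalo ~ gamvaro — Fekaian l corresponds to Takaia r between vowels (before a back vowel).
Applying these to Fekaian 'lilbelo':
  lilbelo → rilbelo   (l→r word-initially before a front vowel)
  rilbelo → rirbelo   (l→r after a vowel, before a labial obstruent)
  rirbelo → rirpelo   (b→p after a consonant, before a front vowel)
  rirpelo → rirpilo   (e→i after a consonant, before a consonant other than r, m, n, p, b, f, v)
  rirpilo → rirpiro   (l→r between vowels (before a back vowel))
So the Takaia cognate is 'rirpiro'.

rirpiro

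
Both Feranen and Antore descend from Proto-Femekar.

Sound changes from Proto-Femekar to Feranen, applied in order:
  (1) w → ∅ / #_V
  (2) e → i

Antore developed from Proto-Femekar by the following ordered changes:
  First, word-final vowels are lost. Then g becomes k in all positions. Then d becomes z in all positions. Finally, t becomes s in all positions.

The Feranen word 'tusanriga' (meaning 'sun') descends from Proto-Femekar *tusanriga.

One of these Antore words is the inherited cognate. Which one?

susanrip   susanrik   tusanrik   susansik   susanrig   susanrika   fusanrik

Antore: *tusanriga
  tusanriga → tusanrig   [apocope]
  tusanrig → tusanrik   [unconditioned shift]
  tusanrik (rule 3 does not apply)
  tusanrik → susanrik   [unconditioned shift]
  giving Antore susanrik.
The other candidates each miss or misapply at least one Antore change.

susanrik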